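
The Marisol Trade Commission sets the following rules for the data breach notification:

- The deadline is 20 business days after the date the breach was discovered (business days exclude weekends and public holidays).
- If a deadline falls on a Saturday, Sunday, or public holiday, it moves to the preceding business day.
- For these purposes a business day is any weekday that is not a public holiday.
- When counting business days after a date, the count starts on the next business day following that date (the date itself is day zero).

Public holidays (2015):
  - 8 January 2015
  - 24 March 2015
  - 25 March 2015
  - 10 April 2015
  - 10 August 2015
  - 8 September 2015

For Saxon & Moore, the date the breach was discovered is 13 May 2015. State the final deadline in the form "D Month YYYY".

20 business days after 13 May 2015, excluding weekends and holidays, is 10 June 2015.
10 June 2015 is a Wednesday and not a listed holiday, so it stands.
Final deadline: 10 June 2015.

10 June 2015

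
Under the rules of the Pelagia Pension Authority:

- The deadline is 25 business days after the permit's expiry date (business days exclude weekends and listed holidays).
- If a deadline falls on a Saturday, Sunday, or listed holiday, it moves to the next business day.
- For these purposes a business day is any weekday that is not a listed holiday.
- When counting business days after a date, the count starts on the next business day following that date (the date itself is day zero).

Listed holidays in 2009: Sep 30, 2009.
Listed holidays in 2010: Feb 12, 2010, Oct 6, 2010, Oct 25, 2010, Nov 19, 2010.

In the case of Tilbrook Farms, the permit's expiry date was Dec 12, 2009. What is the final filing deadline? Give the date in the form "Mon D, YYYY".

Jan 15, 2010

25 business days after Dec 12, 2009, excluding weekends and holidays, is Jan 15, 2010.
Jan 15, 2010 is a Friday and not a listed holiday, so it stands.
So the filing is due Jan 15, 2010.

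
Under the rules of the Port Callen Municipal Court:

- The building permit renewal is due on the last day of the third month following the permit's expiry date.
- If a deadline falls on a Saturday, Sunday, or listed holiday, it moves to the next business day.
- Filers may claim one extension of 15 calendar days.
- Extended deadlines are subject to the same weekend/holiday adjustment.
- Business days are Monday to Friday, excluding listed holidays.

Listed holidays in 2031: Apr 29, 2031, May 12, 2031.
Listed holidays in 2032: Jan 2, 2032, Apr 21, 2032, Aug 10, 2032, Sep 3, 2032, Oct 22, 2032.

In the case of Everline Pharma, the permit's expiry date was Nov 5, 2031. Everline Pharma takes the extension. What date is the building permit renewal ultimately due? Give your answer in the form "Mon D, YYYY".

3 months after Nov 5, 2031 falls in February 2032; the last day of that month is Feb 29, 2032.
Feb 29, 2032 falls on a Sunday. Rolling to the next business day gives Mar 1, 2032, a Monday.
The 15-calendar-day extension moves the deadline from Mar 1, 2032 to Mar 16, 2032.
Since Mar 16, 2032 is a Tuesday and not a holiday, the date is unchanged.
So the filing is due Mar 16, 2032.

Mar 16, 2032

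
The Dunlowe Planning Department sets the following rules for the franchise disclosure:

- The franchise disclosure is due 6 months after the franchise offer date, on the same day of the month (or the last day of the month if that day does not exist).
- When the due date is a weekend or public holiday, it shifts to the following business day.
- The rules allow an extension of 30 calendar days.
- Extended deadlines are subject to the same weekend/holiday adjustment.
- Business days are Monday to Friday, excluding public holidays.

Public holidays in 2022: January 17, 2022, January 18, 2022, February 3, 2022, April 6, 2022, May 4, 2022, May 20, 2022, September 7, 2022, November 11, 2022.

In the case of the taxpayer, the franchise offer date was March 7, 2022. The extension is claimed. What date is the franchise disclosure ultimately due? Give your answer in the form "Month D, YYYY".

Moving 6 months forward from March 7, 2022 on the corresponding day gives September 7, 2022.
September 7, 2022 is a listed holiday, so it moves to the next business day, September 8, 2022 (Thursday).
With the 30-day extension, September 8, 2022 becomes October 8, 2022.
October 8, 2022 is a Saturday; the next business day is October 10, 2022 (Monday).
The final due date is October 10, 2022.

October 10, 2022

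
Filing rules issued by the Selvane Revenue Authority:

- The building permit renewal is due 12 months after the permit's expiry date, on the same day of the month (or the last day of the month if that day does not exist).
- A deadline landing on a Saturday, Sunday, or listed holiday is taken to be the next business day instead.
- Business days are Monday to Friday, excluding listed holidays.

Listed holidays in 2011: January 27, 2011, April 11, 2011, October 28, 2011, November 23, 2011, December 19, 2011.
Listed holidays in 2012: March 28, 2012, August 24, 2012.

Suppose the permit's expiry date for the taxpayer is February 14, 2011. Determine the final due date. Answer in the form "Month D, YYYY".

February 14, 2012

12 months after February 14, 2011, on the same day of the month, is February 14, 2012.
February 14, 2012 is a Tuesday and not a listed holiday, so it stands.
The final due date is February 14, 2012.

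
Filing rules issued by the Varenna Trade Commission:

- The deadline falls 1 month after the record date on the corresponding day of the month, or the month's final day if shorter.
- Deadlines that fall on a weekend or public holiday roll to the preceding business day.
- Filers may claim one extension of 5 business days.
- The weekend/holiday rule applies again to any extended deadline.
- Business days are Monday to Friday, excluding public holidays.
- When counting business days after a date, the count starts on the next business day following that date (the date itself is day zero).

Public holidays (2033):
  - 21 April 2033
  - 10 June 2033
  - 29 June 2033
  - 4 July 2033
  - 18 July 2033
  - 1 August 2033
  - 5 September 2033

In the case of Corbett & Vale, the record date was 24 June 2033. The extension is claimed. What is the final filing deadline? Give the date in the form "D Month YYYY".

29 July 2033

1 month after 24 June 2033, on the same day of the month, is 24 July 2033.
24 July 2033 falls on a Sunday. Rolling to the preceding business day gives 22 July 2033, a Friday.
Applying the 5-business-day extension: 5 business days after 22 July 2033 is 29 July 2033.
29 July 2033 is a Friday and not a listed holiday, so it stands.
So the filing is due 29 July 2033.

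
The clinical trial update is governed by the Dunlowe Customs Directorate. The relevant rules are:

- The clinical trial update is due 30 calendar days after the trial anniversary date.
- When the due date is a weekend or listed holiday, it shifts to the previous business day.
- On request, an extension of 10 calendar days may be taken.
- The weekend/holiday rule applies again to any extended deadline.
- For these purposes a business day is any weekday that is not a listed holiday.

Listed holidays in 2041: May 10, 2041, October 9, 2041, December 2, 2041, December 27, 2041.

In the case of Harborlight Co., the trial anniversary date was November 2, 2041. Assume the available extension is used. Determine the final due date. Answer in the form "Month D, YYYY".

30 calendar days after November 2, 2041 is December 2, 2041.
Because December 2, 2041 is a listed holiday, the deadline becomes November 29, 2041 (Friday).
With the 10-day extension, November 29, 2041 becomes December 9, 2041.
December 9, 2041 (Monday) is already a business day.
Final deadline: December 9, 2041.

December 9, 2041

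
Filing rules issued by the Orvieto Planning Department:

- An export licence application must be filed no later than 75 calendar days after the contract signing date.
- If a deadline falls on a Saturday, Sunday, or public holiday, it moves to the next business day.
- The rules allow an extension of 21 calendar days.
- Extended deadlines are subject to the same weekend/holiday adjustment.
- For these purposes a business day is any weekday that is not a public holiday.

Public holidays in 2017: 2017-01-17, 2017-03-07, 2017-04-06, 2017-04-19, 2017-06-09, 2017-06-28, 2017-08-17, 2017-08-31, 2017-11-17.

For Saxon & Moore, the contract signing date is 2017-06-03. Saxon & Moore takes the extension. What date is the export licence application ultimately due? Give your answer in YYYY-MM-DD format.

Adding 75 calendar days to 2017-06-03 gives 2017-08-17.
2017-08-17 is a listed holiday, so it moves to the next business day, 2017-08-18 (Friday).
Applying the 21-calendar-day extension: 2017-08-18 + 21 days = 2017-09-08.
2017-09-08 falls on a Friday, which is a business day, so no adjustment is needed.
Deadline: 2017-09-08.

2017-09-08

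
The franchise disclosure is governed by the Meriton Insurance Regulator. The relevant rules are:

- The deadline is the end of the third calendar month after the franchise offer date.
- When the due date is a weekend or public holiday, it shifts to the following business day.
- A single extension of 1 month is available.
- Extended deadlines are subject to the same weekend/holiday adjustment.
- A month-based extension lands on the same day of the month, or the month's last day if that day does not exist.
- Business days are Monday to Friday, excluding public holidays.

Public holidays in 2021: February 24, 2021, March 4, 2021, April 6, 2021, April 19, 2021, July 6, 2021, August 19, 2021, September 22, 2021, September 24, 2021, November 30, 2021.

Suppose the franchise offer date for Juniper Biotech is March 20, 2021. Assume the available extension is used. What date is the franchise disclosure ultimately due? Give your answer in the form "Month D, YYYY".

The third month after March 20, 2021 is June 2021, whose last day is June 30, 2021.
June 30, 2021 falls on a Wednesday, which is a business day, so no adjustment is needed.
Add 1 month to June 30, 2021: July 30, 2021.
Since July 30, 2021 is a Friday and not a holiday, the date is unchanged.
Deadline: July 30, 2021.

July 30, 2021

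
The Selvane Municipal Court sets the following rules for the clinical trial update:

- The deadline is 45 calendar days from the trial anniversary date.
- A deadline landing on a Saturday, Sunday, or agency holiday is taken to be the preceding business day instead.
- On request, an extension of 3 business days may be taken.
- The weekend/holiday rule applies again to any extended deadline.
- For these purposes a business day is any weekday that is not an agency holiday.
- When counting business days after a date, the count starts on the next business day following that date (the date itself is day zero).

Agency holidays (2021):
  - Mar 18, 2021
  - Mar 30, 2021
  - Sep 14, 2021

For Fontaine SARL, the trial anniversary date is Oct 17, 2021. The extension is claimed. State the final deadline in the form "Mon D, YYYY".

Dec 6, 2021

45 calendar days after Oct 17, 2021 is Dec 1, 2021.
Dec 1, 2021 falls on a Wednesday, which is a business day, so no adjustment is needed.
Applying the 3-business-day extension: 3 business days after Dec 1, 2021 is Dec 6, 2021.
Dec 6, 2021 (Monday) is already a business day.
Deadline: Dec 6, 2021.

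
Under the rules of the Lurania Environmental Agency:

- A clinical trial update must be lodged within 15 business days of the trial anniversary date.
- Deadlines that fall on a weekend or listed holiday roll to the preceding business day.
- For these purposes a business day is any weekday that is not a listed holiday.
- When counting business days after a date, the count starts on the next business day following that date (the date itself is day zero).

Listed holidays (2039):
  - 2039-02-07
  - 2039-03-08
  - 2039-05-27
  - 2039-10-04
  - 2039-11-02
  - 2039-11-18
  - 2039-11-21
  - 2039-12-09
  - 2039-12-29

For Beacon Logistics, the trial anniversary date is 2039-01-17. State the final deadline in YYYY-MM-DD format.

2039-02-08

Counting 15 business days after 2039-01-17 (skipping weekends and listed holidays) reaches 2039-02-08.
2039-02-08 (Tuesday) is already a business day.
So the filing is due 2039-02-08.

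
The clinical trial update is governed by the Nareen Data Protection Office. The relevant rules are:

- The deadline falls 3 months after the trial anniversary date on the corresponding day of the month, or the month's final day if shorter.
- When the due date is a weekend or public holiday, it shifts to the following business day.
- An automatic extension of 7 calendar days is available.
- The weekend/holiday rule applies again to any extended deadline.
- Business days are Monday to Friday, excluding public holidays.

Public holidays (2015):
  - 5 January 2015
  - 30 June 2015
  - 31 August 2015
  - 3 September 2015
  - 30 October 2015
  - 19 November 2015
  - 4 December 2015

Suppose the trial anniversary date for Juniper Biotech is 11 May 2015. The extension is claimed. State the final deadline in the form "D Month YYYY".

Moving 3 months forward from 11 May 2015 on the corresponding day gives 11 August 2015.
Since 11 August 2015 is a Tuesday and not a holiday, the date is unchanged.
The 7-calendar-day extension moves the deadline from 11 August 2015 to 18 August 2015.
Since 18 August 2015 is a Tuesday and not a holiday, the date is unchanged.
The final due date is 18 August 2015.

18 August 2015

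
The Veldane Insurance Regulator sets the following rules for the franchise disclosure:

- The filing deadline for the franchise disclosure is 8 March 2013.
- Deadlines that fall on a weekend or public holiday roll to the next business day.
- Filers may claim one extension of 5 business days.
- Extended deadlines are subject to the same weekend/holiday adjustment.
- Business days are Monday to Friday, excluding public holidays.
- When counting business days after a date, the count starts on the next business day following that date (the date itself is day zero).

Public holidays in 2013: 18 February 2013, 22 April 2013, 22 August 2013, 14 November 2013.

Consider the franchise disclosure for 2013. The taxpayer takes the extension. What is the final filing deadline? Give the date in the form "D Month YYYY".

Start from the fixed due date, 8 March 2013.
8 March 2013 (Friday) is already a business day.
Counting 5 further business days from 8 March 2013 reaches 15 March 2013.
Since 15 March 2013 is a Friday and not a holiday, the date is unchanged.
So the filing is due 15 March 2013.

15 March 2013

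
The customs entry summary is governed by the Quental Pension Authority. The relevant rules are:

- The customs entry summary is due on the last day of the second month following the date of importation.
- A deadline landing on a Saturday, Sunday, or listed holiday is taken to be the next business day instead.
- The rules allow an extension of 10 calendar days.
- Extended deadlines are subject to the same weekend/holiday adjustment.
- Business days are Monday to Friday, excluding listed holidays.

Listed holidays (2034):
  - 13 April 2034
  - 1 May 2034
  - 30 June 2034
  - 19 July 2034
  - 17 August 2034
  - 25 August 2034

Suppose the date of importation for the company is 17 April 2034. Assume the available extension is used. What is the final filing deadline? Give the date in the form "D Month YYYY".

2 months after 17 April 2034 is June 2034; that month ends on 30 June 2034.
Because 30 June 2034 is a listed holiday, the deadline becomes 3 July 2034 (Monday).
Add the 10 calendar-day extension to 3 July 2034: 13 July 2034.
13 July 2034 falls on a Thursday, which is a business day, so no adjustment is needed.
Final deadline: 13 July 2034.

13 July 2034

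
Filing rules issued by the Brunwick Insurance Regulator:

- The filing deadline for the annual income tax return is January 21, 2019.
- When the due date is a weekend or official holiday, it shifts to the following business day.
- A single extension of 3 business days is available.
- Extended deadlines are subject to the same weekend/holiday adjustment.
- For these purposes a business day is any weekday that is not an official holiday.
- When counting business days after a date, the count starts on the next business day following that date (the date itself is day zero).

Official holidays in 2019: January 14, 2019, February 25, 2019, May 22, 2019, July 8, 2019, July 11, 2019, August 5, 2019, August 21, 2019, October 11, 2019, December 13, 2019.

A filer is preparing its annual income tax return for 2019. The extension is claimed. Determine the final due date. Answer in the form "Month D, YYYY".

The stated deadline is January 21, 2019.
January 21, 2019 is a Monday and not a listed holiday, so it stands.
Counting 3 further business days from January 21, 2019 reaches January 24, 2019.
January 24, 2019 falls on a Thursday, which is a business day, so no adjustment is needed.
Final deadline: January 24, 2019.

January 24, 2019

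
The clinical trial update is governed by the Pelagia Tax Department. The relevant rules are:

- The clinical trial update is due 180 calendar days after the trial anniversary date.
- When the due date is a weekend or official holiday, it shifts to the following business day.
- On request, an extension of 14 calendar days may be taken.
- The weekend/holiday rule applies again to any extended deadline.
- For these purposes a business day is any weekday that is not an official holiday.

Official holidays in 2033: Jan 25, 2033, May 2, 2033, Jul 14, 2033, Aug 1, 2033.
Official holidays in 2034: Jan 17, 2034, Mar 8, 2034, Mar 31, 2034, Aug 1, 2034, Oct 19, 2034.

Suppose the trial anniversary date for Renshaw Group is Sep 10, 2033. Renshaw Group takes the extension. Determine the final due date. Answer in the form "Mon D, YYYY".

Mar 23, 2034

From Sep 10, 2033, 180 calendar days later is Mar 9, 2034.
Mar 9, 2034 falls on a Thursday, which is a business day, so no adjustment is needed.
Add the 14 calendar-day extension to Mar 9, 2034: Mar 23, 2034.
Mar 23, 2034 is a Thursday and not a listed holiday, so it stands.
So the filing is due Mar 23, 2034.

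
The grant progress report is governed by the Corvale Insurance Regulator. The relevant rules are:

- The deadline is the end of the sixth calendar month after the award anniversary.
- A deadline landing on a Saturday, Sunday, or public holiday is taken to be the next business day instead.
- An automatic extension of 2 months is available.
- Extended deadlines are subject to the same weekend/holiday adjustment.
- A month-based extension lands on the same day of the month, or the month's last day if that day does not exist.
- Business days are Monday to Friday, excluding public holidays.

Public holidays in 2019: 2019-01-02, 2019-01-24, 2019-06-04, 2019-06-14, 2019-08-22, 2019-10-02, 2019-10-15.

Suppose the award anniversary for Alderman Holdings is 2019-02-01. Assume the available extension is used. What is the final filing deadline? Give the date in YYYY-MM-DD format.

2019-11-04

6 months after 2019-02-01 is August 2019; that month ends on 2019-08-31.
2019-08-31 is a Saturday, so it moves to the next business day, 2019-09-02 (Monday).
The 2 months extension carries 2019-09-02 to 2019-11-02.
2019-11-02 is a Saturday, so it moves to the next business day, 2019-11-04 (Monday).
Deadline: 2019-11-04.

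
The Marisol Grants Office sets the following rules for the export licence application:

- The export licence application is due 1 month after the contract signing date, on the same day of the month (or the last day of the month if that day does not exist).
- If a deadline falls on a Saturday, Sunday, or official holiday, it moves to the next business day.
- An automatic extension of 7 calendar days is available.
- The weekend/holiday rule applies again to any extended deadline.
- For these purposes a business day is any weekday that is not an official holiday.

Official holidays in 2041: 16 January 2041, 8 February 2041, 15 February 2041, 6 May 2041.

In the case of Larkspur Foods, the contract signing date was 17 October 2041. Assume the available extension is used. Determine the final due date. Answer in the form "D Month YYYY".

1 month after 17 October 2041, on the same day of the month, is 17 November 2041.
17 November 2041 is a Sunday, so it moves to the next business day, 18 November 2041 (Monday).
The 7-calendar-day extension moves the deadline from 18 November 2041 to 25 November 2041.
25 November 2041 (Monday) is already a business day.
Final deadline: 25 November 2041.

25 November 2041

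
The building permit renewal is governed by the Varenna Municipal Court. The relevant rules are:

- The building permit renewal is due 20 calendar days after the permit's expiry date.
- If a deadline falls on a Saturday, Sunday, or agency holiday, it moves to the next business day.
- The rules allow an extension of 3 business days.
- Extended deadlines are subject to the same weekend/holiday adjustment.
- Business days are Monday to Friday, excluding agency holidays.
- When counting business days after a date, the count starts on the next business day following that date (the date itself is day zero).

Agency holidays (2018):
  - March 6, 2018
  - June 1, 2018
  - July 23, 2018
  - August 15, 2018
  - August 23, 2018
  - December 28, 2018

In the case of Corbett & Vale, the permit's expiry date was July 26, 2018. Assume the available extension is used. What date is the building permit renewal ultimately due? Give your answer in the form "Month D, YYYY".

August 21, 2018

From July 26, 2018, 20 calendar days later is August 15, 2018.
August 15, 2018 is a listed holiday; the next business day is August 16, 2018 (Thursday).
The 3-business-day extension runs from August 16, 2018 to August 21, 2018.
August 21, 2018 falls on a Tuesday, which is a business day, so no adjustment is needed.
Final deadline: August 21, 2018.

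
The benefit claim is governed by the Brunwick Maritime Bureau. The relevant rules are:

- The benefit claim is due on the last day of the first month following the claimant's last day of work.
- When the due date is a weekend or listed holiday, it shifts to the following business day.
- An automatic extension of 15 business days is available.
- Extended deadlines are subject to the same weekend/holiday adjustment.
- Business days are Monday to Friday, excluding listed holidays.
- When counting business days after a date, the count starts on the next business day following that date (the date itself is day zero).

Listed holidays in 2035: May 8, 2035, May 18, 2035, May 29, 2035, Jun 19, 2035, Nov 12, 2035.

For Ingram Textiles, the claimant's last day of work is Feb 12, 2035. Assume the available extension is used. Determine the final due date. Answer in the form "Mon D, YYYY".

1 month after Feb 12, 2035 falls in March 2035; the last day of that month is Mar 31, 2035.
Because Mar 31, 2035 is a Saturday, the deadline becomes Apr 2, 2035 (Monday).
The 15-business-day extension runs from Apr 2, 2035 to Apr 23, 2035.
Since Apr 23, 2035 is a Monday and not a holiday, the date is unchanged.
Final deadline: Apr 23, 2035.

Apr 23, 2035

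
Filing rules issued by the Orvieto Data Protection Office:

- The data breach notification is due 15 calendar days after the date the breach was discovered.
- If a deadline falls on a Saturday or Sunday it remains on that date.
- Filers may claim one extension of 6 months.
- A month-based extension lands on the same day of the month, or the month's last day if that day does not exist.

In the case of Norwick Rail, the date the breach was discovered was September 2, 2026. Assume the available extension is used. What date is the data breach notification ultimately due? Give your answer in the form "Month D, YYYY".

Trigger date September 2, 2026 + 15 calendar days = September 17, 2026.
No adjustment is made for weekends or holidays, so September 17, 2026 stands.
Applying the 6 months extension: 6 months after September 17, 2026 is March 17, 2027.
March 17, 2027 is a Wednesday; no weekend or holiday adjustment applies.
The final due date is March 17, 2027.

March 17, 2027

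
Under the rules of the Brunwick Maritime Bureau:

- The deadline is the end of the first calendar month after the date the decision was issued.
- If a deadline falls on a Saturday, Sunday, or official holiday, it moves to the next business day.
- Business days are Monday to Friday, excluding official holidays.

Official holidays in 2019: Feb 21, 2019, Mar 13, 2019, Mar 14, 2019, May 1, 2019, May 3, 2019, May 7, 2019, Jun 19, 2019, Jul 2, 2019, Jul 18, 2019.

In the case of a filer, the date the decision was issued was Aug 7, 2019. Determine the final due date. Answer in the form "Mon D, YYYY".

1 month after Aug 7, 2019 falls in September 2019; the last day of that month is Sep 30, 2019.
Sep 30, 2019 is a Monday and not a listed holiday, so it stands.
Final deadline: Sep 30, 2019.

Sep 30, 2019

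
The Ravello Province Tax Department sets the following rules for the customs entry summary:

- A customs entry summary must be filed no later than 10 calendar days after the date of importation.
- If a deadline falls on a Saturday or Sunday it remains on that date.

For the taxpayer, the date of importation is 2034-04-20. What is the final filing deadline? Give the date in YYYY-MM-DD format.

2034-04-30

Adding 10 calendar days to 2034-04-20 gives 2034-04-30.
No adjustment is made for weekends or holidays, so 2034-04-30 stands.
So the filing is due 2034-04-30.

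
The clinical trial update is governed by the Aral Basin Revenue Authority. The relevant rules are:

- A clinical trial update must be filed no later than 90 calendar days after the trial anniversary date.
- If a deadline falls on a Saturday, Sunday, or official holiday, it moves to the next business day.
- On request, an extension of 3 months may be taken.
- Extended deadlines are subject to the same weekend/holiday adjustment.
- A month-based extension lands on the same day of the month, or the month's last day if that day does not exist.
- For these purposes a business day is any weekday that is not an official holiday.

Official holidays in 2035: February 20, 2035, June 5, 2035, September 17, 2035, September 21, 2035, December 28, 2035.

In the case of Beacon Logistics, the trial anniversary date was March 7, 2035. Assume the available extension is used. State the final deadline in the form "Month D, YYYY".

September 6, 2035

Adding 90 calendar days to March 7, 2035 gives June 5, 2035.
June 5, 2035 falls on a listed holiday. Rolling to the next business day gives June 6, 2035, a Wednesday.
Applying the 3 months extension: 3 months after June 6, 2035 is September 6, 2035.
September 6, 2035 is a Thursday and not a listed holiday, so it stands.
Final deadline: September 6, 2035.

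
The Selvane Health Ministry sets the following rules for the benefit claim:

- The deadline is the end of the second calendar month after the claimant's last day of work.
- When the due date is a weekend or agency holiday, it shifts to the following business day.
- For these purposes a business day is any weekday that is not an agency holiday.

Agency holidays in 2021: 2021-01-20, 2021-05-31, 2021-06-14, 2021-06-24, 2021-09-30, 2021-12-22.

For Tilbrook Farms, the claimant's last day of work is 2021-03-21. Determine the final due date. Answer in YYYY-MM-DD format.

2021-06-01

2 months after 2021-03-21 is May 2021; that month ends on 2021-05-31.
2021-05-31 falls on a listed holiday. Rolling to the next business day gives 2021-06-01, a Tuesday.
The final due date is 2021-06-01.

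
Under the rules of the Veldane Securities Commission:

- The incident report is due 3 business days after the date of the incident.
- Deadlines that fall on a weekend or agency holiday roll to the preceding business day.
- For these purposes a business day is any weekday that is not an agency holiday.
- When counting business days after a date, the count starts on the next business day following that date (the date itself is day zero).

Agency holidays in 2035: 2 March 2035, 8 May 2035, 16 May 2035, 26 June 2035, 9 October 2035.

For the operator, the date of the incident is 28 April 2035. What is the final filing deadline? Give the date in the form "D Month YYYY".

Starting the day after 28 April 2035 and counting 3 business days lands on 2 May 2035.
2 May 2035 (Wednesday) is already a business day.
Deadline: 2 May 2035.

2 May 2035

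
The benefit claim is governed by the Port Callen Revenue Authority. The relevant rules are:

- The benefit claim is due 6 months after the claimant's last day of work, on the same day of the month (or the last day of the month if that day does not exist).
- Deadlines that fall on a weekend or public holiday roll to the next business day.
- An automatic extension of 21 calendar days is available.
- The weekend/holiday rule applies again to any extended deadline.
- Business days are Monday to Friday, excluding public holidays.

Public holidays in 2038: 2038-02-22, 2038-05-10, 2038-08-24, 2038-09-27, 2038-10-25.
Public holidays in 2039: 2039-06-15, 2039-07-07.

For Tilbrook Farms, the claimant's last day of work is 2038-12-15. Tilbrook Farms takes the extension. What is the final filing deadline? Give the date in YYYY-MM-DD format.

Moving 6 months forward from 2038-12-15 on the corresponding day gives 2039-06-15.
2039-06-15 falls on a listed holiday. Rolling to the next business day gives 2039-06-16, a Thursday.
The 21-calendar-day extension moves the deadline from 2039-06-16 to 2039-07-07.
2039-07-07 falls on a listed holiday. Rolling to the next business day gives 2039-07-08, a Friday.
So the filing is due 2039-07-08.

2039-07-08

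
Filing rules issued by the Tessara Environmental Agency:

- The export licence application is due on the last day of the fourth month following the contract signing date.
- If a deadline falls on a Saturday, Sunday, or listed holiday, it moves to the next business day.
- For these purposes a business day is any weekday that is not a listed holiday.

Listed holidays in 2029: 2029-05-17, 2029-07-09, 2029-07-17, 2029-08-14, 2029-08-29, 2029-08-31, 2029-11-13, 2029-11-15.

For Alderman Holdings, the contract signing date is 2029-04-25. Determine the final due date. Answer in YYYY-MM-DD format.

2029-09-03

4 months after 2029-04-25 falls in August 2029; the last day of that month is 2029-08-31.
Because 2029-08-31 is a listed holiday, the deadline becomes 2029-09-03 (Monday).
So the filing is due 2029-09-03.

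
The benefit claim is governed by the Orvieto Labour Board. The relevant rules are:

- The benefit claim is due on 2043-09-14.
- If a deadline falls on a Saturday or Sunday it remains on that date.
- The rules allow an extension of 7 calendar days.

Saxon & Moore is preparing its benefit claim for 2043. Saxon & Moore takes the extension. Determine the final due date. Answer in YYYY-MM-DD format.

The stated deadline is 2043-09-14.
2043-09-14 falls on a Monday. The rules make no weekend/holiday allowance, so it remains 2043-09-14.
Applying the 7-calendar-day extension: 2043-09-14 + 7 days = 2043-09-21.
2043-09-21 is a Monday; no weekend or holiday adjustment applies.
Deadline: 2043-09-21.

2043-09-21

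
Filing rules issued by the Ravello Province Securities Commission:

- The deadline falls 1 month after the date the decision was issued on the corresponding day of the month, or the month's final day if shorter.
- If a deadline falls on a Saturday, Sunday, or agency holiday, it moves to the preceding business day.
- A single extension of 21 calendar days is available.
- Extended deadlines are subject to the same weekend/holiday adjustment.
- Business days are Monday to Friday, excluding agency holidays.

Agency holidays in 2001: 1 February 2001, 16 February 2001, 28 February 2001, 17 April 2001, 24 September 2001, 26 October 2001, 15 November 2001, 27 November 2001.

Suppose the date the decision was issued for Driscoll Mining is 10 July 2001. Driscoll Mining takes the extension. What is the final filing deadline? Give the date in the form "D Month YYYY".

1 month from 10 July 2001 is 10 August 2001.
10 August 2001 is a Friday and not a listed holiday, so it stands.
Add the 21 calendar-day extension to 10 August 2001: 31 August 2001.
31 August 2001 falls on a Friday, which is a business day, so no adjustment is needed.
Deadline: 31 August 2001.

31 August 2001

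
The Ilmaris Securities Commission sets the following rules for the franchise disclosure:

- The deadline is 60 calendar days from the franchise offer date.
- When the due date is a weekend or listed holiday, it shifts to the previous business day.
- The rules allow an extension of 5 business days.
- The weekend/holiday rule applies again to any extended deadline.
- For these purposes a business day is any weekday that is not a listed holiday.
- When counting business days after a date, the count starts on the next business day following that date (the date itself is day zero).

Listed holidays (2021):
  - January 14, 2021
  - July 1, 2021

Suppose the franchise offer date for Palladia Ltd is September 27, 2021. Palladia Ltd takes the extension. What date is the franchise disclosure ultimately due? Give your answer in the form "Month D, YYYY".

Trigger date September 27, 2021 + 60 calendar days = November 26, 2021.
November 26, 2021 is a Friday and not a listed holiday, so it stands.
Counting 5 further business days from November 26, 2021 reaches December 3, 2021.
Since December 3, 2021 is a Friday and not a holiday, the date is unchanged.
Deadline: December 3, 2021.

December 3, 2021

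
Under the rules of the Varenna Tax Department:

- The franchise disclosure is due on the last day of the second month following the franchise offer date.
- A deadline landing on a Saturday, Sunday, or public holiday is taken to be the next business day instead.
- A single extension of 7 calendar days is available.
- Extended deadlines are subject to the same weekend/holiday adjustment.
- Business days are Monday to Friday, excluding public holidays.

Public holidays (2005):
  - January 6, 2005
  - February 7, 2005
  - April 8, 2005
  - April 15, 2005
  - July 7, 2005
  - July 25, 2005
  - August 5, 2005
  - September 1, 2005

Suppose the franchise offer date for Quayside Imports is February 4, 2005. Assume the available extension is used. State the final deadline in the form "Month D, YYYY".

May 9, 2005

The second month after February 4, 2005 is April 2005, whose last day is April 30, 2005.
April 30, 2005 is a Saturday; the next business day is May 2, 2005 (Monday).
With the 7-day extension, May 2, 2005 becomes May 9, 2005.
Since May 9, 2005 is a Monday and not a holiday, the date is unchanged.
Deadline: May 9, 2005.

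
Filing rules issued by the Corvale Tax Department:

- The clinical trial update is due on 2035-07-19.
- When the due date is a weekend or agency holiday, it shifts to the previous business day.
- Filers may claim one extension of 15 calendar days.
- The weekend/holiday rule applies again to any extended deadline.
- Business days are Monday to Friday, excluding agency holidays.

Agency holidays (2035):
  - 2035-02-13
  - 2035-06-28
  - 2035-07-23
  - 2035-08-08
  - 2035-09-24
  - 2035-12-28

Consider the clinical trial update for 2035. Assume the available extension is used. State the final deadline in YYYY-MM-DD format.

The statutory due date is 2035-07-19.
2035-07-19 falls on a Thursday, which is a business day, so no adjustment is needed.
Applying the 15-calendar-day extension: 2035-07-19 + 15 days = 2035-08-03.
2035-08-03 falls on a Friday, which is a business day, so no adjustment is needed.
Final deadline: 2035-08-03.

2035-08-03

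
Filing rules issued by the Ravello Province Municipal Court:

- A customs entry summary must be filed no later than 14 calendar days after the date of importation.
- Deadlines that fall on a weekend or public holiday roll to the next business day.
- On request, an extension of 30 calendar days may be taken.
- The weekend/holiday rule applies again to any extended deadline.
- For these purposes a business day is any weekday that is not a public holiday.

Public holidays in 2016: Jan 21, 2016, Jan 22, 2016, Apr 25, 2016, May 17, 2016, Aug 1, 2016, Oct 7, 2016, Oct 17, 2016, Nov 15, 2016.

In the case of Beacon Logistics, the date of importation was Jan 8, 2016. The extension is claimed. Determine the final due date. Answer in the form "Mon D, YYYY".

Feb 24, 2016

14 calendar days after Jan 8, 2016 is Jan 22, 2016.
Jan 22, 2016 falls on a listed holiday. Rolling to the next business day gives Jan 25, 2016, a Monday.
Add the 30 calendar-day extension to Jan 25, 2016: Feb 24, 2016.
Feb 24, 2016 (Wednesday) is already a business day.
Final deadline: Feb 24, 2016.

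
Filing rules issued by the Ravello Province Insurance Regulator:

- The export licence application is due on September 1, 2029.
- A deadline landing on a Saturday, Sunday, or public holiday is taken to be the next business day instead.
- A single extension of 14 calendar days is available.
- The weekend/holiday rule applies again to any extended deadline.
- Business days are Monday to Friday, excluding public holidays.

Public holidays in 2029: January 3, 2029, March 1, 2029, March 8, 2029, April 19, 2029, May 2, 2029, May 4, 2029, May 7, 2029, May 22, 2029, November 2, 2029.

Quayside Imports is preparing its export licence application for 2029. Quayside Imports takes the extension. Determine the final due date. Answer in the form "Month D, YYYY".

The statutory due date is September 1, 2029.
September 1, 2029 falls on a Saturday. Rolling to the next business day gives September 3, 2029, a Monday.
With the 14-day extension, September 3, 2029 becomes September 17, 2029.
September 17, 2029 is a Monday and not a listed holiday, so it stands.
The final due date is September 17, 2029.

September 17, 2029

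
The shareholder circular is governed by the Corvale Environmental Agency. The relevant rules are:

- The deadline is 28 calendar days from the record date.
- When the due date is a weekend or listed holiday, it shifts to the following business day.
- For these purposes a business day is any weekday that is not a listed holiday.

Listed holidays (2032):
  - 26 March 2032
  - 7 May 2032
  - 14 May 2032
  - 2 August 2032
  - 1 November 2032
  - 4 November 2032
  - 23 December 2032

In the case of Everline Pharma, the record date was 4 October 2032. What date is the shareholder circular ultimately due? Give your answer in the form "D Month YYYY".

From 4 October 2032, 28 calendar days later is 1 November 2032.
1 November 2032 falls on a listed holiday. Rolling to the next business day gives 2 November 2032, a Tuesday.
Final deadline: 2 November 2032.

2 November 2032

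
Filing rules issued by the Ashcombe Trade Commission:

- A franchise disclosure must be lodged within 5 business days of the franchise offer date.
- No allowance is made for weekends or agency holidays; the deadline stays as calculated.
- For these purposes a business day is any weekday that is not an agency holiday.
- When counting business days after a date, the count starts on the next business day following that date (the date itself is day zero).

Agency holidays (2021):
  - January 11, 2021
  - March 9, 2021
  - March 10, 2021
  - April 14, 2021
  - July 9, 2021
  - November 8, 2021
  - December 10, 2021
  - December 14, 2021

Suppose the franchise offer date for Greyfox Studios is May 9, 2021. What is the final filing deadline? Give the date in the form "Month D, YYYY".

Starting the day after May 9, 2021 and counting 5 business days lands on May 14, 2021.
May 14, 2021 falls on a Friday. The rules make no weekend/holiday allowance, so it remains May 14, 2021.
Deadline: May 14, 2021.

May 14, 2021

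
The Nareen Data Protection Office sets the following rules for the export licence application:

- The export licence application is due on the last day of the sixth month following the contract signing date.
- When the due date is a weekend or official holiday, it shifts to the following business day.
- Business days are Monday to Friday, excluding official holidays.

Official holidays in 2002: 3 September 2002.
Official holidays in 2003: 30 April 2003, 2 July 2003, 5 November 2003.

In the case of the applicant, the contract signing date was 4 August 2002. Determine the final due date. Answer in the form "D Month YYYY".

28 February 2003

The sixth month after 4 August 2002 is February 2003, whose last day is 28 February 2003.
Since 28 February 2003 is a Friday and not a holiday, the date is unchanged.
Deadline: 28 February 2003.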